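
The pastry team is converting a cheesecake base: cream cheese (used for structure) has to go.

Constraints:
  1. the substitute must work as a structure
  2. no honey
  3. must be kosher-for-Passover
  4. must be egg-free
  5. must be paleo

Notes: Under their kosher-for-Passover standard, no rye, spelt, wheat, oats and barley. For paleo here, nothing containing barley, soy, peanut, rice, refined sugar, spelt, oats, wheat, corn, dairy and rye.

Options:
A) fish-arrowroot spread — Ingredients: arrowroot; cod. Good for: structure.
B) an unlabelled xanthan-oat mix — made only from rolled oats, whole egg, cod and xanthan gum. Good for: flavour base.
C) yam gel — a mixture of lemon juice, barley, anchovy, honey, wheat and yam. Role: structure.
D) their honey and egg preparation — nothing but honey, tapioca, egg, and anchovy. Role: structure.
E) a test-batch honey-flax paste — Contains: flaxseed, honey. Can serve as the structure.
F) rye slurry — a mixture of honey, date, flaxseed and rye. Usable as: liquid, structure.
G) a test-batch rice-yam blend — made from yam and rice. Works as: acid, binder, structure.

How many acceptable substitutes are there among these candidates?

A: only cod and arrowroot; none excluded — keep
B: not usable as a structure; has rolled oats, so not kosher-for-Passover (and 2 more) — reject
C: has barley, so not kosher-for-Passover; has barley, so not paleo (and 1 more) — reject
D: has egg, so not egg-free; has honey, so not honey-free — reject
E: has honey, so not honey-free — reject
F: has rye, so not kosher-for-Passover; has rye, so not paleo (and 1 more) — reject
G: has rice, so not paleo — reject

1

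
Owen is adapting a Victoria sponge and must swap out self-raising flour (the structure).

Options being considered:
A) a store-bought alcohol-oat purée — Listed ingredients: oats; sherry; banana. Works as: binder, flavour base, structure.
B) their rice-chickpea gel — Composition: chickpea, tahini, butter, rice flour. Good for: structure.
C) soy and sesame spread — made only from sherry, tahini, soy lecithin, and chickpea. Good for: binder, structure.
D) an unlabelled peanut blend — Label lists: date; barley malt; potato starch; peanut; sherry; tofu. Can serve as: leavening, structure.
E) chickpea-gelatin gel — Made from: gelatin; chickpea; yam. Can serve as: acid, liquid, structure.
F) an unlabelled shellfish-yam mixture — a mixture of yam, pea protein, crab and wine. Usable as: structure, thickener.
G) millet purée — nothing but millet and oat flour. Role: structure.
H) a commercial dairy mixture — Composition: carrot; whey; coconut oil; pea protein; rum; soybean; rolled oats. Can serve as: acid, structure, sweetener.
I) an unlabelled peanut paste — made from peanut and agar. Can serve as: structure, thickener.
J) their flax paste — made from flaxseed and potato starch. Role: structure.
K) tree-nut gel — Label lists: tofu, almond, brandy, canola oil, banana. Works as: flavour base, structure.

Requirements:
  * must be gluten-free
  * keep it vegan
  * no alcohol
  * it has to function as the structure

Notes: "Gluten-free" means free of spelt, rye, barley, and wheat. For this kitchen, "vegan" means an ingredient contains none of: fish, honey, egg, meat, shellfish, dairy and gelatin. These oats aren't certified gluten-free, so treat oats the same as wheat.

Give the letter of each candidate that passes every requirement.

I, J

A: has oats, so not gluten-free; has sherry, so not alcohol-free — out
B: has butter, so not vegan — reject
C: has sherry, so not alcohol-free — out
D: has barley malt, so not gluten-free; has sherry, so not alcohol-free — no
E: has gelatin, so not vegan — reject
F: has crab, so not vegan; has wine, so not alcohol-free — reject
G: has oat flour, so not gluten-free — reject
H: has rolled oats, so not gluten-free; has whey, so not vegan (and 1 more) — no
I: nothing on the exclusion list — valid
J: works as a structure, no alcohol, gluten-free — valid
K: has brandy, so not alcohol-free — no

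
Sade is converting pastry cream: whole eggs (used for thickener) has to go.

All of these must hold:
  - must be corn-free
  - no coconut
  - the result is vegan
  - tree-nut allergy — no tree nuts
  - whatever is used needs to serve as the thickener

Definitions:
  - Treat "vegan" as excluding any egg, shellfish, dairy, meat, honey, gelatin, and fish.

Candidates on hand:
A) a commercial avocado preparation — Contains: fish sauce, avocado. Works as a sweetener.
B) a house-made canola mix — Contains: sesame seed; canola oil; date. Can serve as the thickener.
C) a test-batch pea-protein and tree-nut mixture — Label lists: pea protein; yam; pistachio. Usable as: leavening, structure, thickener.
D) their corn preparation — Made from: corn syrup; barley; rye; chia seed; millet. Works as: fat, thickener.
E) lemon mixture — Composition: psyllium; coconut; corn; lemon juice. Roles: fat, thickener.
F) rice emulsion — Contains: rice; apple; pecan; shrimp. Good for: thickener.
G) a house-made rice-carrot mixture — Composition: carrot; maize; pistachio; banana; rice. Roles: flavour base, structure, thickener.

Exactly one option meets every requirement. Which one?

A: not usable as a thickener; has fish sauce, so not vegan — out
B: every rule checks out — keep
C: has pistachio, so not tree-nut-free — no
D: has corn syrup, so not corn-free — no
E: has corn, so not corn-free; has coconut, so not coconut-free — out
F: has shrimp, so not vegan; has pecan, so not tree-nut-free — out
G: has pistachio, so not tree-nut-free; has maize, so not corn-free — out

B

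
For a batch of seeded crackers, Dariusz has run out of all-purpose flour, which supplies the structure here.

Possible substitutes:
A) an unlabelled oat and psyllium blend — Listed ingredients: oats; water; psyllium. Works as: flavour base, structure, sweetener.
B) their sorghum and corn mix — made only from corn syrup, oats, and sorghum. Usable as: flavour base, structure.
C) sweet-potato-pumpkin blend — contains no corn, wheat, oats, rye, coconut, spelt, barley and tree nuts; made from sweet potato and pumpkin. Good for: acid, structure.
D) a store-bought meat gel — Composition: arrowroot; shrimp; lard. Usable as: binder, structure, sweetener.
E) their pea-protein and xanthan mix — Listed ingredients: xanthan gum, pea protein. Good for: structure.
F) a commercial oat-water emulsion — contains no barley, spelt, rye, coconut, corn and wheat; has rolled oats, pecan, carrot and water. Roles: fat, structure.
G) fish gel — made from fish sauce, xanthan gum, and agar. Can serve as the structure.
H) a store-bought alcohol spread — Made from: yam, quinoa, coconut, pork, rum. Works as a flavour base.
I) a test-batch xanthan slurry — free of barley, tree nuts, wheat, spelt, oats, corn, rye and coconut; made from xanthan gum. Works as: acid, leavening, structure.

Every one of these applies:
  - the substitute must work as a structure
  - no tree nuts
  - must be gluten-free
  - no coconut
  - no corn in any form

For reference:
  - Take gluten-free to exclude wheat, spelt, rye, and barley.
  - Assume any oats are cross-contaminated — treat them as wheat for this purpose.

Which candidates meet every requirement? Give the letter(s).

A: has oats, so not gluten-free — out
B: has oats, so not gluten-free; has corn syrup, so not corn-free — reject
C: works as a structure, no corn, gluten-free — keep
D: only lard, shrimp and arrowroot; none excluded — keep
E: only xanthan gum and pea protein; none excluded — OK
F: has rolled oats, so not gluten-free; has pecan, so not tree-nut-free — out
G: only fish sauce, agar, and xanthan gum; none excluded — valid
H: not usable as a structure; has coconut, so not coconut-free — out
I: no tree nuts, no coconut — OK

C, D, E, G, I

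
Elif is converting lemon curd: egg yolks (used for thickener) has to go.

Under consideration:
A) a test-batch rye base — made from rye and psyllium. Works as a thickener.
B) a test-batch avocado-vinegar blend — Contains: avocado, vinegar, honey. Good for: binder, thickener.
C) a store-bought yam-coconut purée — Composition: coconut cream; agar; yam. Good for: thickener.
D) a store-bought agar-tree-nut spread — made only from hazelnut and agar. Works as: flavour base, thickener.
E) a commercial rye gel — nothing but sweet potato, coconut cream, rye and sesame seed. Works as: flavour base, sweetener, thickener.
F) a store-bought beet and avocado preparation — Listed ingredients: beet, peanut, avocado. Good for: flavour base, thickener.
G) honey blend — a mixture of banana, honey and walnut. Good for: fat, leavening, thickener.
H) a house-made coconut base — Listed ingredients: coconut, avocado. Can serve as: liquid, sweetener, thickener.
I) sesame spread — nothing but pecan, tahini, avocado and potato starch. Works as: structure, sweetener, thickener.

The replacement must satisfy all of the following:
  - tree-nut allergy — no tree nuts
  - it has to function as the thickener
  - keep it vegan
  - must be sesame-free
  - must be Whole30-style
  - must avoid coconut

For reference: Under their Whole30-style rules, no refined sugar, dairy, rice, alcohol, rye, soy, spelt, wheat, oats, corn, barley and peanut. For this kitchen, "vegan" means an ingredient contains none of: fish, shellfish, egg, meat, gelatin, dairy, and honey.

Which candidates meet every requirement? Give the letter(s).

A: has rye, so not Whole30-style — no
B: has honey, so not vegan — out
C: has coconut cream, so not coconut-free — no
D: has hazelnut, so not tree-nut-free — reject
E: has rye, so not Whole30-style; has coconut cream, so not coconut-free (and 1 more) — no
F: has peanut, so not Whole30-style — no
G: has honey, so not vegan; has walnut, so not tree-nut-free — out
H: has coconut, so not coconut-free — no
I: has pecan, so not tree-nut-free; has tahini, so not sesame-free — out

none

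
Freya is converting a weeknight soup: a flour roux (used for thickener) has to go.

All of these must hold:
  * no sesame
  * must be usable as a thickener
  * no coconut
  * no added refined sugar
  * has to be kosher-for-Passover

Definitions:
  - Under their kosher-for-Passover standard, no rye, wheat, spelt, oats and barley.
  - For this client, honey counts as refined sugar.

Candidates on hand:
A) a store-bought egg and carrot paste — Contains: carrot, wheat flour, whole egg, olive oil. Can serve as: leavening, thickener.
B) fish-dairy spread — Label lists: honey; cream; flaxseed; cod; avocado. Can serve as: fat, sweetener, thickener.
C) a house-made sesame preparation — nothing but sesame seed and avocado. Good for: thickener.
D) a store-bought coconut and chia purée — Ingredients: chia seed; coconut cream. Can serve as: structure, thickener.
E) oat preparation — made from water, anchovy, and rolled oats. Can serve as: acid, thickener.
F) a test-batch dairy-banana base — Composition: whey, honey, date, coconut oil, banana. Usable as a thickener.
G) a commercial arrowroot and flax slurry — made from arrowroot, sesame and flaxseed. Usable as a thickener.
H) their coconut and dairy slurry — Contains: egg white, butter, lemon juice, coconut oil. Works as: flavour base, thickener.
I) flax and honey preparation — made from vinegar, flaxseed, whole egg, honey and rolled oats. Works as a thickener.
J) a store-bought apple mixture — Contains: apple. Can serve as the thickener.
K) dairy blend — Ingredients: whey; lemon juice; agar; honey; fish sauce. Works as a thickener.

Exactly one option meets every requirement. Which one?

A: has wheat flour, so not kosher-for-Passover — out
B: has honey, so not no-added-sugar — no
C: has sesame seed, so not sesame-free — reject
D: has coconut cream, so not coconut-free — reject
E: has rolled oats, so not kosher-for-Passover — no
F: has honey, so not no-added-sugar; has coconut oil, so not coconut-free — reject
G: has sesame, so not sesame-free — out
H: has coconut oil, so not coconut-free — reject
I: has rolled oats, so not kosher-for-Passover; has honey, so not no-added-sugar — reject
J: nothing on the exclusion list — keep
K: has honey, so not no-added-sugar — no

J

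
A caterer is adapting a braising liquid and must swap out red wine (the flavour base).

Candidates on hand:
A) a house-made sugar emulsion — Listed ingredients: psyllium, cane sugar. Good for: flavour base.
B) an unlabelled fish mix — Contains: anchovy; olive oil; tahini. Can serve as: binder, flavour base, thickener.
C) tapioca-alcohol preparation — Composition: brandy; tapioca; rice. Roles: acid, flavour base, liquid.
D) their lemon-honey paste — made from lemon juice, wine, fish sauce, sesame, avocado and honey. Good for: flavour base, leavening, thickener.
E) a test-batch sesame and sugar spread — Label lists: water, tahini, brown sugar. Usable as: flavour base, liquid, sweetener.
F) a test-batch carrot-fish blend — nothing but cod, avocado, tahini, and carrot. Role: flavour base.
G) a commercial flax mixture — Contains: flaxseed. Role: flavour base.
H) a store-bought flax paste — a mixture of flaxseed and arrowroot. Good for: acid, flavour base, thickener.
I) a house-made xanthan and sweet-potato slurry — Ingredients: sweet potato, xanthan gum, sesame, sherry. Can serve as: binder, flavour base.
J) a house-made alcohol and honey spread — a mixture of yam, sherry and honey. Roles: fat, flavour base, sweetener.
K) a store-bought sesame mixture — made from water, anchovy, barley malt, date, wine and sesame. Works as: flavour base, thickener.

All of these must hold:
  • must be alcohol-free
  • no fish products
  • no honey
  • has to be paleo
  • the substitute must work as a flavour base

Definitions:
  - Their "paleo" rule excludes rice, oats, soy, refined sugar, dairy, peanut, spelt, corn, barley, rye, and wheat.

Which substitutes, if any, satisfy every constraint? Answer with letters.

A: has cane sugar, so not paleo — no
B: has anchovy, so not fish-free — reject
C: has rice, so not paleo; has brandy, so not alcohol-free — out
D: has fish sauce, so not fish-free; has wine, so not alcohol-free (and 1 more) — reject
E: has brown sugar, so not paleo — reject
F: has cod, so not fish-free — no
G: paleo, no fish — valid
H: all constraints satisfied — valid
I: has sherry, so not alcohol-free — out
J: has sherry, so not alcohol-free; has honey, so not honey-free — no
K: has barley malt, so not paleo; has anchovy, so not fish-free (and 1 more) — no

G, H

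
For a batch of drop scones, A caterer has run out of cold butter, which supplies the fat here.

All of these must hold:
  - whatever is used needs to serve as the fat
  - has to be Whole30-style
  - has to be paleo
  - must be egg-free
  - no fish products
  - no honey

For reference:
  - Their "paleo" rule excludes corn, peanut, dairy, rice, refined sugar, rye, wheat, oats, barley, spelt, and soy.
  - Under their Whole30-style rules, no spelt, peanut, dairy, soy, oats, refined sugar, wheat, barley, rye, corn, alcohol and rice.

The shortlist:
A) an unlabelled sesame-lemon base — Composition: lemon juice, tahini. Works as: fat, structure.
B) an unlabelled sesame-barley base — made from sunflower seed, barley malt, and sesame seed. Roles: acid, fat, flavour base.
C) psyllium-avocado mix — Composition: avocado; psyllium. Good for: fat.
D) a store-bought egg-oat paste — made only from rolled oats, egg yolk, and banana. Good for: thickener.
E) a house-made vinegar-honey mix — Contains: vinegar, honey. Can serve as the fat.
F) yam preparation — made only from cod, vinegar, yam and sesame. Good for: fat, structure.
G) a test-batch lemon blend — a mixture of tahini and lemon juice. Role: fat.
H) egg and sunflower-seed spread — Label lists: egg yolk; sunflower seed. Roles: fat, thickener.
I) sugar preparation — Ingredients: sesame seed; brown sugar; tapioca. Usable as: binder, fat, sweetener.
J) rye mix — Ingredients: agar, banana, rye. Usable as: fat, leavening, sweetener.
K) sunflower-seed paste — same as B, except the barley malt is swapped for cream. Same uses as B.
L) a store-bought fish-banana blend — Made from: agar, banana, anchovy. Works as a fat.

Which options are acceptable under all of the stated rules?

A, C, G

A: every rule checks out — OK
B: has barley malt, so not paleo; has barley malt, so not Whole30-style — no
C: only avocado and psyllium; none excluded — valid
D: not usable as a fat; has rolled oats, so not paleo (and 2 more) — out
E: has honey, so not honey-free — no
F: has cod, so not fish-free — no
G: works as a fat, paleo, no fish — keep
H: has egg yolk, so not egg-free — out
I: has brown sugar, so not paleo; has brown sugar, so not Whole30-style — out
J: has rye, so not paleo; has rye, so not Whole30-style — no
K: has cream, so not paleo; has cream, so not Whole30-style — no
L: has anchovy, so not fish-free — no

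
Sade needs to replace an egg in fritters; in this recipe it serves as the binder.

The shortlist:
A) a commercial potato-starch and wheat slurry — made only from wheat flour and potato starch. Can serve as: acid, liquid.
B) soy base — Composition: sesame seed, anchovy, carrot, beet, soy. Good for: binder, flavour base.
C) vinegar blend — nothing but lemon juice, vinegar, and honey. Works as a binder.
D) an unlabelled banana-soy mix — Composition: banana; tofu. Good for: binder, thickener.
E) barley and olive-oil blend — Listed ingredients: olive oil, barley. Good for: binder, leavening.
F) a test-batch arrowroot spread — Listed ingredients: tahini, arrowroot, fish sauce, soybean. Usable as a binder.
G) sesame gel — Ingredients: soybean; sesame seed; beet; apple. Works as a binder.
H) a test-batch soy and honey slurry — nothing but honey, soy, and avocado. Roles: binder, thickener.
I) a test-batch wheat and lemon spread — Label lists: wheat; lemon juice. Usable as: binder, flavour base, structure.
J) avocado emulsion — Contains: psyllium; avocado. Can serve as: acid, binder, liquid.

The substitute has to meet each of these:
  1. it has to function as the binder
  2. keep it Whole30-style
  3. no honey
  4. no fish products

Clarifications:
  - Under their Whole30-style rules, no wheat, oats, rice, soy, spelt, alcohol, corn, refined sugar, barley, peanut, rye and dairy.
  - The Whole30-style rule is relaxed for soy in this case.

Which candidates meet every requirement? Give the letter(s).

A: not usable as a binder; has wheat flour, so not Whole30-style — no
B: has anchovy, so not fish-free — no
C: has honey, so not honey-free — no
D: soy is permitted under the Whole30-style carve-out; nothing else excluded — valid
E: has barley, so not Whole30-style — out
F: has fish sauce, so not fish-free — reject
G: soy is permitted under the Whole30-style carve-out; nothing else excluded — valid
H: has honey, so not honey-free — out
I: has wheat, so not Whole30-style — reject
J: works as a binder, no honey, Whole30-style — OK

D, G, J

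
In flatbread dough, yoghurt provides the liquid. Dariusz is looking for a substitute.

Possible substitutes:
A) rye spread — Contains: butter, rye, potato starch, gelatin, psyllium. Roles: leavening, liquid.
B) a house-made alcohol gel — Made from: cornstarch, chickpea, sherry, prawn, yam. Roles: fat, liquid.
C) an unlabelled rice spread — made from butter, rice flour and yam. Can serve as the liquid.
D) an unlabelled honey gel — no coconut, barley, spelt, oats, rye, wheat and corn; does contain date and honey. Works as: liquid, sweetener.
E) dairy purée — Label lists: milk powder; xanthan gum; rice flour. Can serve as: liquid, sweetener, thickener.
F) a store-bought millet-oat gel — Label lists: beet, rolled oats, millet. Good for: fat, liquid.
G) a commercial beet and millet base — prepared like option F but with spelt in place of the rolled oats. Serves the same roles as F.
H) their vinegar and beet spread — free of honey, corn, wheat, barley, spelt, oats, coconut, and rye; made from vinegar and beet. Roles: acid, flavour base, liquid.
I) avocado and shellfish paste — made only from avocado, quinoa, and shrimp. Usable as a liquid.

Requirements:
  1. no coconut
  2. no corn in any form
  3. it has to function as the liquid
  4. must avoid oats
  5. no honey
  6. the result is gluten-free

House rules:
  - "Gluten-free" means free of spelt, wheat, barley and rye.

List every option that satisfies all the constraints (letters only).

C, E, H, I

A: has rye, so not gluten-free — reject
B: has cornstarch, so not corn-free — out
C: only butter, rice flour and yam; none excluded — keep
D: has honey, so not honey-free — no
E: every rule checks out — OK
F: has rolled oats, so not oat-free — no
G: has spelt, so not gluten-free — reject
H: no corn, gluten-free — OK
I: every rule checks out — keep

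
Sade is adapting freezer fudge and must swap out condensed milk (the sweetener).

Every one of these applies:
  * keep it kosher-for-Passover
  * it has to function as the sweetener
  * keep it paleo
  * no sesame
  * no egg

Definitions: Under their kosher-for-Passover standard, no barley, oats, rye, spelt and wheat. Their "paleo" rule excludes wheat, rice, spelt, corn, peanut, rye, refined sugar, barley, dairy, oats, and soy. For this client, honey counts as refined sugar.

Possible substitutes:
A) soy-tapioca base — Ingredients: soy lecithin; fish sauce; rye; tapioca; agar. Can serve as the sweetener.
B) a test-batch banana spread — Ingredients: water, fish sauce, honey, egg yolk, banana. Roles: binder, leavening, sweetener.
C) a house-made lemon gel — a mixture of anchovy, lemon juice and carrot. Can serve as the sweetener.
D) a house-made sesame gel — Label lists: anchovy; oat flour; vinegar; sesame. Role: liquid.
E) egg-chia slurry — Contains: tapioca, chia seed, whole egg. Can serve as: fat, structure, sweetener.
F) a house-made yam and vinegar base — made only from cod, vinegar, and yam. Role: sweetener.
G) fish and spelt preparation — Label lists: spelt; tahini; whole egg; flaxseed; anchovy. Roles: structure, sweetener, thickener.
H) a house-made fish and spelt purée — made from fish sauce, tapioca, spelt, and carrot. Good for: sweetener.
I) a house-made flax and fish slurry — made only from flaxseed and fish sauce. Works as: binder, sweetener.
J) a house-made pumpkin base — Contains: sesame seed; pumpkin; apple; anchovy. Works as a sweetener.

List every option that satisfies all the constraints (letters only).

A: has rye, so not kosher-for-Passover; has rye, so not paleo — no
B: has honey, so not paleo; has egg yolk, so not egg-free — reject
C: nothing on the exclusion list — keep
D: not usable as a sweetener; has oat flour, so not kosher-for-Passover (and 2 more) — no
E: has whole egg, so not egg-free — reject
F: nothing on the exclusion list — OK
G: has spelt, so not kosher-for-Passover; has spelt, so not paleo (and 2 more) — no
H: has spelt, so not kosher-for-Passover; has spelt, so not paleo — no
I: only fish sauce and flaxseed; none excluded — valid
J: has sesame seed, so not sesame-free — out

C, F, I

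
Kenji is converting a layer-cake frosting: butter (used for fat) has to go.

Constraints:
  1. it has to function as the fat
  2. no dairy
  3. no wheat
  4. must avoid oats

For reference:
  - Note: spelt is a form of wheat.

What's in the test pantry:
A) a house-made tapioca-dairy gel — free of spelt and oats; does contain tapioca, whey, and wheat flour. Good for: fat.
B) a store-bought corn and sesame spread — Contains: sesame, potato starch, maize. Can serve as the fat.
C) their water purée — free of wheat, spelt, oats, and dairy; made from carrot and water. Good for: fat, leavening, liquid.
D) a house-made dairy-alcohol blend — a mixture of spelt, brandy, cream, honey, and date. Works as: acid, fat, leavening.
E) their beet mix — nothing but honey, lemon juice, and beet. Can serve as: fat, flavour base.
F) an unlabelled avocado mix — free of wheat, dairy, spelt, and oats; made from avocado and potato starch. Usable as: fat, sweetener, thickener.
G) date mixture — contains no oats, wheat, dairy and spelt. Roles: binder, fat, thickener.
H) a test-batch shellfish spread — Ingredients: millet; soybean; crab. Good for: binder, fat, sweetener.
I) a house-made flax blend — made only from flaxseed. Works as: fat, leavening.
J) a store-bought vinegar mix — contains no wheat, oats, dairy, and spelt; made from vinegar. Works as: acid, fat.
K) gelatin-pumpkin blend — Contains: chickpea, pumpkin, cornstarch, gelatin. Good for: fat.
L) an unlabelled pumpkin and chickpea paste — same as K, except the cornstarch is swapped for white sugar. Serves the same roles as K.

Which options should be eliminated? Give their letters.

A: has whey, so not dairy-free; has wheat flour, so not wheat-free — no
B: only maize, sesame and potato starch; none excluded — valid
C: every rule checks out — OK
D: has cream, so not dairy-free; has spelt, so not wheat-free — reject
E: only honey, lemon juice and beet; none excluded — OK
F: no oats, no dairy — keep
G: nothing on the exclusion list — OK
H: works as a fat, no oats, wheat-free — valid
I: wheat-free, no dairy — keep
J: all constraints satisfied — OK
K: cornstarch and gelatin etc. — none of it excluded — valid
L: all constraints satisfied — valid

A, D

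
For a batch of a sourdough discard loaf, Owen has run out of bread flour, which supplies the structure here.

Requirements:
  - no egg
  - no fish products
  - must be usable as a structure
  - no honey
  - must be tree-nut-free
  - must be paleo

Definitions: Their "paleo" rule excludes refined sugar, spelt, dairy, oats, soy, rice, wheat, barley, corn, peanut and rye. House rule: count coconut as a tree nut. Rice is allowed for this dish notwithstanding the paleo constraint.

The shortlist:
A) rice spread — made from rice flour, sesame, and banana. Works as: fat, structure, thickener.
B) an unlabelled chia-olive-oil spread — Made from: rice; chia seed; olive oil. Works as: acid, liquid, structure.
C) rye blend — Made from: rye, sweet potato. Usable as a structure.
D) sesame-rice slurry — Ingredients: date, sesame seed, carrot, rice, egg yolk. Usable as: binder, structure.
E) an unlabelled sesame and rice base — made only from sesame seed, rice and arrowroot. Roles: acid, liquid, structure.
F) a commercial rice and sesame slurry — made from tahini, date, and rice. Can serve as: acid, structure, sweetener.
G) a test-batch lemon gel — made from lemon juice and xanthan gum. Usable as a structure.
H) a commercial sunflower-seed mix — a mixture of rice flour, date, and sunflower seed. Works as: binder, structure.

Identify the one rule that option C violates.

paleo

usable as a structure: satisfied
paleo: has rye — fails
egg-free: satisfied
fish-free: satisfied
honey-free: satisfied
tree-nut-free: satisfied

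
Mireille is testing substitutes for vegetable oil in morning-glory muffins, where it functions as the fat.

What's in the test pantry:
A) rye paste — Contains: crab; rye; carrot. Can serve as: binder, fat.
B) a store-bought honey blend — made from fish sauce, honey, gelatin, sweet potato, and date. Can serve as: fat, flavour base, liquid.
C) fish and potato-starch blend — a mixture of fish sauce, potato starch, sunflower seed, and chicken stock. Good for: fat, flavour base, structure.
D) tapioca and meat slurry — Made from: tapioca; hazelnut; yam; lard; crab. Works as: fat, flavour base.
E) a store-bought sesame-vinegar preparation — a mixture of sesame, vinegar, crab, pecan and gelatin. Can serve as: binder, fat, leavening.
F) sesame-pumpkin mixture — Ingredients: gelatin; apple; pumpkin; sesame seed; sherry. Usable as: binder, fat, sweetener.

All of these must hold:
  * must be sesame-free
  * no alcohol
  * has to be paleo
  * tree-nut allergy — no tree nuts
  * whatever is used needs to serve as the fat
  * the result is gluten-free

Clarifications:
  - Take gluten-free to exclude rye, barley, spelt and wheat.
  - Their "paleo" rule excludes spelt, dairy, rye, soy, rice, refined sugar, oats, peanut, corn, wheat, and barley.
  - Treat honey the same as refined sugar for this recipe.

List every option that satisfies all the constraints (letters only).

A: has rye, so not gluten-free; has rye, so not paleo — out
B: has honey, so not paleo — reject
C: works as a fat, no alcohol, no tree nuts — keep
D: has hazelnut, so not tree-nut-free — reject
E: has pecan, so not tree-nut-free; has sesame, so not sesame-free — out
F: has sesame seed, so not sesame-free; has sherry, so not alcohol-free — reject

C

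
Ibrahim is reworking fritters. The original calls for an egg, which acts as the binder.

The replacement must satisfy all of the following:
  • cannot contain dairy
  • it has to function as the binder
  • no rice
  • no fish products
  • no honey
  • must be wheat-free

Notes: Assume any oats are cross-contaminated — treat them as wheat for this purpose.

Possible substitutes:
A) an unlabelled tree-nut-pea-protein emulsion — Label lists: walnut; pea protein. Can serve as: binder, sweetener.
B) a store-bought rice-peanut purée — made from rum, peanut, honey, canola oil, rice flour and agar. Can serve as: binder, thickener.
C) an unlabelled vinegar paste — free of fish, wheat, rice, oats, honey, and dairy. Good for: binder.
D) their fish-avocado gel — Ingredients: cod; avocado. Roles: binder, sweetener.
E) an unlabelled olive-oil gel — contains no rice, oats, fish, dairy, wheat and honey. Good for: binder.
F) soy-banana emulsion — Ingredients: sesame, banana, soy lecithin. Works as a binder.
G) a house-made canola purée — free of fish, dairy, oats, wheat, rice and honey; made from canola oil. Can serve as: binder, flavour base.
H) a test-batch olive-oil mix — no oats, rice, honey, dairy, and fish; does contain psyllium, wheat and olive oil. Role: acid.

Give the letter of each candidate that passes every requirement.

A: only walnut and pea protein; none excluded — OK
B: has rice flour, so not rice-free; has honey, so not honey-free — no
C: works as a binder, wheat-free, no rice — keep
D: has cod, so not fish-free — out
E: wheat-free, no fish — keep
F: only sesame, soy lecithin and banana; none excluded — keep
G: nothing on the exclusion list — keep
H: not usable as a binder; has wheat, so not wheat-free — out

A, C, E, F, G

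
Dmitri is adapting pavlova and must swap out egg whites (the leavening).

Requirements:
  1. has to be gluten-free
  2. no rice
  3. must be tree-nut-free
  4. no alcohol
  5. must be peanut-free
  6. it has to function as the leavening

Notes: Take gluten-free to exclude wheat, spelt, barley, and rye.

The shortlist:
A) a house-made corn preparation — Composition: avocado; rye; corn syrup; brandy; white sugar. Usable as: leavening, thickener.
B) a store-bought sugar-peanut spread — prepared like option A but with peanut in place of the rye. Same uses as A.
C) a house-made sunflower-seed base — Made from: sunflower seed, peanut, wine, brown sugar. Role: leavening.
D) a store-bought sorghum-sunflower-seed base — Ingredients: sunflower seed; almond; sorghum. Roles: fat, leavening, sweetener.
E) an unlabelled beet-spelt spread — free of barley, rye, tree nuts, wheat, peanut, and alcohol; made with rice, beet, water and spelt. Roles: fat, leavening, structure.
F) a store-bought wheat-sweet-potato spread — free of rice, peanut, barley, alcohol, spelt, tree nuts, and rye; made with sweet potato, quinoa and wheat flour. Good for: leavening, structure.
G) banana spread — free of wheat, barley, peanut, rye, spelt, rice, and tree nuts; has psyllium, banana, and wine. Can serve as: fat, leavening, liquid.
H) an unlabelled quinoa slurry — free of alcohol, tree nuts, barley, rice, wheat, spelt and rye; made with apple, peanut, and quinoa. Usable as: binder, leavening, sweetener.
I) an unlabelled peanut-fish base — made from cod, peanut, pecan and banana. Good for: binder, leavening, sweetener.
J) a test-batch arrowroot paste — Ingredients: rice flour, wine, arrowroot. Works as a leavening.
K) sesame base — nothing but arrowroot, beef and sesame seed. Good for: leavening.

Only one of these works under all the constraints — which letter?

K

A: has rye, so not gluten-free; has brandy, so not alcohol-free — reject
B: has brandy, so not alcohol-free; has peanut, so not peanut-free — reject
C: has wine, so not alcohol-free; has peanut, so not peanut-free — no
D: has almond, so not tree-nut-free — out
E: has spelt, so not gluten-free; has rice, so not rice-free — no
F: has wheat flour, so not gluten-free — reject
G: has wine, so not alcohol-free — no
H: has peanut, so not peanut-free — reject
I: has peanut, so not peanut-free; has pecan, so not tree-nut-free — no
J: has wine, so not alcohol-free; has rice flour, so not rice-free — out
K: works as a leavening, no tree nuts, no peanut — keep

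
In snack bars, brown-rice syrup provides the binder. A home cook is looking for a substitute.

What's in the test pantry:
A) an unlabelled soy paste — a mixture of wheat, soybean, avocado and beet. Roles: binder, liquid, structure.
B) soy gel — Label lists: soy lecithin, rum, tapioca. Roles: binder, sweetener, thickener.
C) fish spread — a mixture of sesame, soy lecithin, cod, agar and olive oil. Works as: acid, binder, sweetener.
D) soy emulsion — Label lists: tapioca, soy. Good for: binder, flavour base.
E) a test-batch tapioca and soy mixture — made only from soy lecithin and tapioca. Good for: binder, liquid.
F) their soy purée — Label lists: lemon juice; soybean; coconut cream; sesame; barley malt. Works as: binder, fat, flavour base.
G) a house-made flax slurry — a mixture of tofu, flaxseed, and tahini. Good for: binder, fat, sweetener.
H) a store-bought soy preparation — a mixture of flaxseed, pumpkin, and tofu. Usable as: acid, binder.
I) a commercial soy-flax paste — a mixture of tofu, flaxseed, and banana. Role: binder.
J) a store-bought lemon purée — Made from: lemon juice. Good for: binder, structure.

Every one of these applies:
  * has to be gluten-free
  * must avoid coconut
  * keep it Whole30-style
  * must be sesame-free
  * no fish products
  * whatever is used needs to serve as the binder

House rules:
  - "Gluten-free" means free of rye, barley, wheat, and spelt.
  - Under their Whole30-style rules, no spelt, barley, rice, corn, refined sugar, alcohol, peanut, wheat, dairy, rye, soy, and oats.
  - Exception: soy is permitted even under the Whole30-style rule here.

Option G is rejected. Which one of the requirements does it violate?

sesame-free

usable as a binder: satisfied
gluten-free: satisfied
Whole30-style: satisfied
fish-free: satisfied
coconut-free: satisfied
sesame-free: has tahini — fails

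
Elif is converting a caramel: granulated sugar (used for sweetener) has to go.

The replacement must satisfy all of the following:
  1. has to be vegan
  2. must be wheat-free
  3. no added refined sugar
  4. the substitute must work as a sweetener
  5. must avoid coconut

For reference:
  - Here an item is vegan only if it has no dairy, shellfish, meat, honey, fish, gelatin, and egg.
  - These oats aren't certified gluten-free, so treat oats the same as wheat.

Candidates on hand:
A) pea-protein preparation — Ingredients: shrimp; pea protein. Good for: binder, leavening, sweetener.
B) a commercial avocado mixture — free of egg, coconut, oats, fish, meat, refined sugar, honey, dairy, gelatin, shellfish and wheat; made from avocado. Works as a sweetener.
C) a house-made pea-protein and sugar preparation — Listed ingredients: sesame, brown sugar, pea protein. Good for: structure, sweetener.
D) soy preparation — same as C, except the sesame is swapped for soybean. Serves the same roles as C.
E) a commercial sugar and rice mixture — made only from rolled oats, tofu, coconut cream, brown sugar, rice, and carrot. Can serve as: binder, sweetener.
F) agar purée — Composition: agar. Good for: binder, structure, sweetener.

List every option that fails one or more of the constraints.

A, C, D, E

A: has shrimp, so not vegan — reject
B: works as a sweetener, no refined sugar, wheat-free — OK
C: has brown sugar, so not no-added-sugar — out
D: has brown sugar, so not no-added-sugar — no
E: has brown sugar, so not no-added-sugar; has coconut cream, so not coconut-free (and 1 more) — out
F: works as a sweetener, no coconut, wheat-free — keep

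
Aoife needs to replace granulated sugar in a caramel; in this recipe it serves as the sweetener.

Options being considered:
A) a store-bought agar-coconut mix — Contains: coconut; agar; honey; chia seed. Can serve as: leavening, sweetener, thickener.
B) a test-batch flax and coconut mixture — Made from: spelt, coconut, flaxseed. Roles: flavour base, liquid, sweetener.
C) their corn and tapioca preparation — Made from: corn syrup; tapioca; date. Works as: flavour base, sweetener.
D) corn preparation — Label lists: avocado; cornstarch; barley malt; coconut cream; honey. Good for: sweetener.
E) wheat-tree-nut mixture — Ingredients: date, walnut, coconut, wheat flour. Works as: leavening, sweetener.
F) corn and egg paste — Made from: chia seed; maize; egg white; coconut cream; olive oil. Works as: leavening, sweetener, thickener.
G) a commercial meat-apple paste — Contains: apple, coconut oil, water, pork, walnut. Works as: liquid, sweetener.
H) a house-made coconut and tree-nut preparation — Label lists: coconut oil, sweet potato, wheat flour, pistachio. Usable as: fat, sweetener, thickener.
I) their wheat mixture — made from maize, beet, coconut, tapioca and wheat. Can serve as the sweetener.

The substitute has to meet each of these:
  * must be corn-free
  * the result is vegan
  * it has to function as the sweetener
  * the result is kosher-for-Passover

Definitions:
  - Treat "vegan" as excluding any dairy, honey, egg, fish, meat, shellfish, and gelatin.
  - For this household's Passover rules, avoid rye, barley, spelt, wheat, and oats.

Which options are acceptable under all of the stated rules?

A: has honey, so not vegan — out
B: has spelt, so not kosher-for-Passover — out
C: has corn syrup, so not corn-free — no
D: has honey, so not vegan; has barley malt, so not kosher-for-Passover (and 1 more) — out
E: has wheat flour, so not kosher-for-Passover — no
F: has egg white, so not vegan; has maize, so not corn-free — reject
G: has pork, so not vegan — no
H: has wheat flour, so not kosher-for-Passover — out
I: has wheat, so not kosher-for-Passover; has maize, so not corn-free — no

none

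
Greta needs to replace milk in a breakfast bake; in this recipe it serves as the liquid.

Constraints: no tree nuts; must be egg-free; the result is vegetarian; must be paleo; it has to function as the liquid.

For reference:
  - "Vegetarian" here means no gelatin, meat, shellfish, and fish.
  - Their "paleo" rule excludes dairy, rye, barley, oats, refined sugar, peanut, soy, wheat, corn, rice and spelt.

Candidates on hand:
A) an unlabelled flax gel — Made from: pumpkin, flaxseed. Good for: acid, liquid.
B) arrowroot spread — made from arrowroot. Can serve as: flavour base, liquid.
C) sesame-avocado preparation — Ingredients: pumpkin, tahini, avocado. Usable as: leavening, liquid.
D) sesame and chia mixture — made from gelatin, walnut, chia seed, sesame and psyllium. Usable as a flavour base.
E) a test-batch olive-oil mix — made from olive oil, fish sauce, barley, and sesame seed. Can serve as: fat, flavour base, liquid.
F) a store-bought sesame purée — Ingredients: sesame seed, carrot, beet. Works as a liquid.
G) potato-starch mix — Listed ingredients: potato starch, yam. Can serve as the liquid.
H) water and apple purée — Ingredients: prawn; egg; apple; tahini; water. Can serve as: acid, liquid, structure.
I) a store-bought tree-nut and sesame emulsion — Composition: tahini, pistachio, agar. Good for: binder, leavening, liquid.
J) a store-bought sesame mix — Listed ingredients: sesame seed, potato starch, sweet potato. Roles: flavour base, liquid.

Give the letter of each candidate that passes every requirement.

A, B, C, F, G, J

A: works as a liquid, paleo, vegetarian — OK
B: works as a liquid, vegetarian, no tree nuts — valid
C: only tahini, pumpkin and avocado; none excluded — valid
D: not usable as a liquid; has gelatin, so not vegetarian (and 1 more) — no
E: has fish sauce, so not vegetarian; has barley, so not paleo — out
F: only sesame seed, beet and carrot; none excluded — OK
G: works as a liquid, no egg, vegetarian — keep
H: has prawn, so not vegetarian; has egg, so not egg-free — no
I: has pistachio, so not tree-nut-free — reject
J: paleo, no tree nuts — keep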